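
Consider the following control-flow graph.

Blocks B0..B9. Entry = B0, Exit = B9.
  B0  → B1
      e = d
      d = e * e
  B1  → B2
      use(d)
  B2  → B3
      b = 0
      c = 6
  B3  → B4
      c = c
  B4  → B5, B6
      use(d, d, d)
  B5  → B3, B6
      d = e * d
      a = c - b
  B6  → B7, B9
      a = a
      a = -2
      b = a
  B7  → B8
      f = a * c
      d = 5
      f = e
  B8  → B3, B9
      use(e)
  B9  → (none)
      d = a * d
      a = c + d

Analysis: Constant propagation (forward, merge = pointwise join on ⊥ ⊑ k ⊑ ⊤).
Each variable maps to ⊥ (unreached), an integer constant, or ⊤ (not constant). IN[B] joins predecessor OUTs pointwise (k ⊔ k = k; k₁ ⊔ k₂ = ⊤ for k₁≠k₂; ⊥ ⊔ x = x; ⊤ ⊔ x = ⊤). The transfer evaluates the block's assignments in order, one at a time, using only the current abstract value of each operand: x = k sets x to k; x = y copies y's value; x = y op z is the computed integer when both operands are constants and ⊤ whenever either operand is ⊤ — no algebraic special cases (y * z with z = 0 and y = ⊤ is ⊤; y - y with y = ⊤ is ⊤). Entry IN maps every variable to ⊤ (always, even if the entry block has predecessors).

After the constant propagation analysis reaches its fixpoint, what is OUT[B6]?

Per-block solution:
  B0:   IN=(all ⊤)   OUT=(all ⊤)
  B1:   IN=(all ⊤)   OUT=(all ⊤)
  B2:   IN=(all ⊤)   OUT={b:0, c:6; rest ⊤}
  B3:   IN={c:6; rest ⊤}   OUT={c:6; rest ⊤}
  B4:   IN={c:6; rest ⊤}   OUT={c:6; rest ⊤}
  B5:   IN={c:6; rest ⊤}   OUT={c:6; rest ⊤}
  B6:   IN={c:6; rest ⊤}   OUT={a:-2, b:-2, c:6; rest ⊤}
  B7:   IN={a:-2, b:-2, c:6; rest ⊤}   OUT={a:-2, b:-2, c:6, d:5; rest ⊤}
  B8:   IN={a:-2, b:-2, c:6, d:5; rest ⊤}   OUT={a:-2, b:-2, c:6, d:5; rest ⊤}
  B9:   IN={a:-2, b:-2, c:6; rest ⊤}   OUT={b:-2, c:6; rest ⊤}

Merge at B6: IN[B6] = OUT[B4] ⊔ OUT[B5] = {a: ⊤, b: ⊤, c: 6, d: ⊤, e: ⊤, f: ⊤}
Applying B6's transfer function to that IN value gives OUT[B6] (row B6 above).

Answer: {a: -2, b: -2, c: 6, d: ⊤, e: ⊤, f: ⊤}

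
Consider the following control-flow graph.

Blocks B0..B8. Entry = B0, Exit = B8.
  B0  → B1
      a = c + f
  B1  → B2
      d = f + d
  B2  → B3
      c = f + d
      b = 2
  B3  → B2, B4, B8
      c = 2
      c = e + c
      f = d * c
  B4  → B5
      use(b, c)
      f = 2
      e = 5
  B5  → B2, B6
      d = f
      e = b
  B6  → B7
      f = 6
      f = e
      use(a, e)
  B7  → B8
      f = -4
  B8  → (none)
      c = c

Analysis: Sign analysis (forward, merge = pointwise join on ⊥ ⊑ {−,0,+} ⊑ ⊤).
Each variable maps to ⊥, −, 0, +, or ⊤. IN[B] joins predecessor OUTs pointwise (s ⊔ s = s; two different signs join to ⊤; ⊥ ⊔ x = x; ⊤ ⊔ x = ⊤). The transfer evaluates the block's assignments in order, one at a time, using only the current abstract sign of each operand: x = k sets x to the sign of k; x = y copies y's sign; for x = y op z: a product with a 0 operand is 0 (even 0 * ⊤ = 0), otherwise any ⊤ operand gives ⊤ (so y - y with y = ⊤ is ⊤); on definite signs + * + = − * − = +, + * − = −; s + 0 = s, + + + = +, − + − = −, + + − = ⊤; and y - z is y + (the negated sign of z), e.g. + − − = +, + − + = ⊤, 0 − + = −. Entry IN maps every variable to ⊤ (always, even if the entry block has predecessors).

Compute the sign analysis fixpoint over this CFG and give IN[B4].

Answer: {a: ⊤, b: +, c: ⊤, d: ⊤, e: ⊤, f: ⊤}

Trace:
Converged values:
  B0:  IN=(all ⊤)  OUT=(all ⊤)
  B1:  IN=(all ⊤)  OUT=(all ⊤)
  B2:  IN=(all ⊤)  OUT={b:+; rest ⊤}
  B3:  IN={b:+; rest ⊤}  OUT={b:+; rest ⊤}
  B4:  IN={b:+; rest ⊤}  OUT={b:+, e:+, f:+; rest ⊤}
  B5:  IN={b:+, e:+, f:+; rest ⊤}  OUT={b:+, d:+, e:+, f:+; rest ⊤}
  B6:  IN={b:+, d:+, e:+, f:+; rest ⊤}  OUT={b:+, d:+, e:+, f:+; rest ⊤}
  B7:  IN={b:+, d:+, e:+, f:+; rest ⊤}  OUT={b:+, d:+, e:+, f:-; rest ⊤}
  B8:  IN={b:+; rest ⊤}  OUT={b:+; rest ⊤}

Merge at B4: IN[B4] = OUT[B3] = {a: ⊤, b: +, c: ⊤, d: ⊤, e: ⊤, f: ⊤}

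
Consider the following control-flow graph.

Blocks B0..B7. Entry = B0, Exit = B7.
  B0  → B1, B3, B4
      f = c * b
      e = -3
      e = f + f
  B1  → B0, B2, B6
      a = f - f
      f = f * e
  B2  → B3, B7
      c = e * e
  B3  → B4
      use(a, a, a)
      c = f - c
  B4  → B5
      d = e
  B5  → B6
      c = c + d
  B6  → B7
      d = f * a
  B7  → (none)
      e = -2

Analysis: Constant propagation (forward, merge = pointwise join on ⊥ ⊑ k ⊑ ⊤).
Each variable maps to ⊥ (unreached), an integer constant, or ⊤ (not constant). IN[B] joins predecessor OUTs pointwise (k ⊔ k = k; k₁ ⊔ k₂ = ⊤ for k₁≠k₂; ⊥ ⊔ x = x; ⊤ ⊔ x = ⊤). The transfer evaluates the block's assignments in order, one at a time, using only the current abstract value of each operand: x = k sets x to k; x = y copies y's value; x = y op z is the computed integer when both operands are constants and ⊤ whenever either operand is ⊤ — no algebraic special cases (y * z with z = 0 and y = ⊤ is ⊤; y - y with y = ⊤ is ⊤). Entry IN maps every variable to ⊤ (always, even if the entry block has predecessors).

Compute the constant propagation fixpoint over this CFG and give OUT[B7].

Per-block solution:
  B0:  IN=(all ⊤)  OUT=(all ⊤)
  B1:  IN=(all ⊤)  OUT=(all ⊤)
  B2:  IN=(all ⊤)  OUT=(all ⊤)
  B3:  IN=(all ⊤)  OUT=(all ⊤)
  B4:  IN=(all ⊤)  OUT=(all ⊤)
  B5:  IN=(all ⊤)  OUT=(all ⊤)
  B6:  IN=(all ⊤)  OUT=(all ⊤)
  B7:  IN=(all ⊤)  OUT={e:-2; rest ⊤}

Merge at B7: IN[B7] = OUT[B2] ⊔ OUT[B6] = {a: ⊤, b: ⊤, c: ⊤, d: ⊤, e: ⊤, f: ⊤}
Applying B7's transfer function to that IN value gives OUT[B7] (row B7 above).

Answer: {a: ⊤, b: ⊤, c: ⊤, d: ⊤, e: -2, f: ⊤}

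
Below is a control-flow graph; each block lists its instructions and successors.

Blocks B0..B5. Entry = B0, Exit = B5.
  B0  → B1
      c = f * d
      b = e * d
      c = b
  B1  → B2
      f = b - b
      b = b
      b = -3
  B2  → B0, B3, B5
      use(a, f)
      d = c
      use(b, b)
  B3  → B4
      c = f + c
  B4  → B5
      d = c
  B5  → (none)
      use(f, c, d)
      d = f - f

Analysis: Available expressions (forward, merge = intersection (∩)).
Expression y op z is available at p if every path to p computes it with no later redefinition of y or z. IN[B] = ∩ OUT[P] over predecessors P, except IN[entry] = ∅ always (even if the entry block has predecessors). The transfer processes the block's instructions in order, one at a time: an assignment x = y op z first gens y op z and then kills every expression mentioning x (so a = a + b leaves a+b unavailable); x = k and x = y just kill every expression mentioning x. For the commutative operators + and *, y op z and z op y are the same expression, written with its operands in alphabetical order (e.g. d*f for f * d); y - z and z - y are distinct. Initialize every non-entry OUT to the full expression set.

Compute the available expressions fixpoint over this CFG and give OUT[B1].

Converged values:
  B0: | IN={} | OUT={d*e, d*f}
  B1: | IN={d*e, d*f} | OUT={d*e}
  B2: | IN={d*e} | OUT={}
  B3: | IN={} | OUT={}
  B4: | IN={} | OUT={}
  B5: | IN={} | OUT={f-f}

Merge at B1: IN[B1] = OUT[B0] = {d*e, d*f}
Applying B1's transfer function to that IN value gives OUT[B1] (row B1 above).

Answer: {d*e}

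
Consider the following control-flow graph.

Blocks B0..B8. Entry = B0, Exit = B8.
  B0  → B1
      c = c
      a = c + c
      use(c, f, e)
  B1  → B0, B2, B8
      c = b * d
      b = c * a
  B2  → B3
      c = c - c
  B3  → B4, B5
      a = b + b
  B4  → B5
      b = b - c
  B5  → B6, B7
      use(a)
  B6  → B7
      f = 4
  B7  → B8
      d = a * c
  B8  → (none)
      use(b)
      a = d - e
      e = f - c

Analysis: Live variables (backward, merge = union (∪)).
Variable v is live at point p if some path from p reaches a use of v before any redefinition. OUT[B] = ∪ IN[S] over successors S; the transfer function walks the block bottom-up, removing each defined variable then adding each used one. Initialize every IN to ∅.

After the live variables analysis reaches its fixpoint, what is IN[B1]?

Per-block solution:
  B0:   IN={b, c, d, e, f}   OUT={a, b, d, e, f}
  B1:   IN={a, b, d, e, f}   OUT={b, c, d, e, f}
  B2:   IN={b, c, e, f}   OUT={b, c, e, f}
  B3:   IN={b, c, e, f}   OUT={a, b, c, e, f}
  B4:   IN={a, b, c, e, f}   OUT={a, b, c, e, f}
  B5:   IN={a, b, c, e, f}   OUT={a, b, c, e, f}
  B6:   IN={a, b, c, e}   OUT={a, b, c, e, f}
  B7:   IN={a, b, c, e, f}   OUT={b, c, d, e, f}
  B8:   IN={b, c, d, e, f}   OUT={}

Merge at B1: OUT[B1] = IN[B0] ⊔ IN[B2] ⊔ IN[B8] = {b, c, d, e, f}
Applying B1's transfer function to that OUT value gives IN[B1] (row B1 above).

Answer: {a, b, d, e, f}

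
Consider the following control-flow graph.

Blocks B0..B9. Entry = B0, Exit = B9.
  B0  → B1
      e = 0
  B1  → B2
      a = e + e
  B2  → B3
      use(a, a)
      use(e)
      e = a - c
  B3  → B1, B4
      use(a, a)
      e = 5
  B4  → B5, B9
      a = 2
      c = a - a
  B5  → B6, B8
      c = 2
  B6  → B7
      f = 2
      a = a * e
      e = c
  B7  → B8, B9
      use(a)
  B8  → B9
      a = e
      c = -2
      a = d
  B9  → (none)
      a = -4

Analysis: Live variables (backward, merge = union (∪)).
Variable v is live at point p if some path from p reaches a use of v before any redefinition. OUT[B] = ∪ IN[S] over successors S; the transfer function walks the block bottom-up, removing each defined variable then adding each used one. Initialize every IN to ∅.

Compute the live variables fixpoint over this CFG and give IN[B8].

Per-block solution:
  B0:  IN={c, d}  OUT={c, d, e}
  B1:  IN={c, d, e}  OUT={a, c, d, e}
  B2:  IN={a, c, d, e}  OUT={a, c, d}
  B3:  IN={a, c, d}  OUT={c, d, e}
  B4:  IN={d, e}  OUT={a, d, e}
  B5:  IN={a, d, e}  OUT={a, c, d, e}
  B6:  IN={a, c, d, e}  OUT={a, d, e}
  B7:  IN={a, d, e}  OUT={d, e}
  B8:  IN={d, e}  OUT={}
  B9:  IN={}  OUT={}

Merge at B8: OUT[B8] = IN[B9] = {}
Applying B8's transfer function to that OUT value gives IN[B8] (row B8 above).

Answer: {d, e}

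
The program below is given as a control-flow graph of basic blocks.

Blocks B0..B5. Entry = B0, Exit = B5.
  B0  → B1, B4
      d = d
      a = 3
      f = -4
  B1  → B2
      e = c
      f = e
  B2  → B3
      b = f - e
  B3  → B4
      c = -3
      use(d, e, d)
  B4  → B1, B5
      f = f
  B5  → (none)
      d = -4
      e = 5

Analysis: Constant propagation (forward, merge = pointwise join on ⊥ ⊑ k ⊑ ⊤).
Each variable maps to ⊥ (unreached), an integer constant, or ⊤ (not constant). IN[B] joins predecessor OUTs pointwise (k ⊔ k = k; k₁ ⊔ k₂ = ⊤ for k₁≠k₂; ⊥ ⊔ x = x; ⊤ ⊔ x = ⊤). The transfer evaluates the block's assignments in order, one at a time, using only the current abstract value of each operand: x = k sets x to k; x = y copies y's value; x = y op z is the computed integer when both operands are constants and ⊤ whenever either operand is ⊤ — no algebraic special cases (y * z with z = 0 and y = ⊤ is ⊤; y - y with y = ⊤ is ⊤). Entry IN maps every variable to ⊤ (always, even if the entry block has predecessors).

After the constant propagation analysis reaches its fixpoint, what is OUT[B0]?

Answer: {a: 3, b: ⊤, c: ⊤, d: ⊤, e: ⊤, f: -4}

Trace:
Fixpoint table:
  B0: | IN=(all ⊤) | OUT={a:3, f:-4; rest ⊤}
  B1: | IN={a:3; rest ⊤} | OUT={a:3; rest ⊤}
  B2: | IN={a:3; rest ⊤} | OUT={a:3; rest ⊤}
  B3: | IN={a:3; rest ⊤} | OUT={a:3, c:-3; rest ⊤}
  B4: | IN={a:3; rest ⊤} | OUT={a:3; rest ⊤}
  B5: | IN={a:3; rest ⊤} | OUT={a:3, d:-4, e:5; rest ⊤}

B0 is the boundary node: IN[B0] = {a: ⊤, b: ⊤, c: ⊤, d: ⊤, e: ⊤, f: ⊤}
Applying B0's transfer function to that IN value gives OUT[B0] (row B0 above).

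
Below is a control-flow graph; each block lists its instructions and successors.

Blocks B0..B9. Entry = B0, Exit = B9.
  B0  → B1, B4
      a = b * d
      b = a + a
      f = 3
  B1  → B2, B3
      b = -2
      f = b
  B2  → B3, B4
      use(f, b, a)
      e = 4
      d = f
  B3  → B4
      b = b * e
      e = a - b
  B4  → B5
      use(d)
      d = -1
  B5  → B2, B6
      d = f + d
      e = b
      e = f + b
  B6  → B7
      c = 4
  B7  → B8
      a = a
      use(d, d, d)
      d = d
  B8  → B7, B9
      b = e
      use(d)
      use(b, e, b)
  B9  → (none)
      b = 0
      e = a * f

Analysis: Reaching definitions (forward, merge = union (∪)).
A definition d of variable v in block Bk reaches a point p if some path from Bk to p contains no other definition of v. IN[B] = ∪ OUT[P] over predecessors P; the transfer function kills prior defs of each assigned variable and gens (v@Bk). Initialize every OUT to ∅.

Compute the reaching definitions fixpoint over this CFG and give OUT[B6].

Answer: {a@B0, b@B0, b@B1, b@B3, c@B6, d@B5, e@B5, f@B0, f@B1}

Derivation:
Per-block solution:
  B0: | IN={} | OUT={a@B0, b@B0, f@B0}
  B1: | IN={a@B0, b@B0, f@B0} | OUT={a@B0, b@B1, f@B1}
  B2: | IN={a@B0, b@B0, b@B1, b@B3, d@B5, e@B5, f@B0, f@B1} | OUT={a@B0, b@B0, b@B1, b@B3, d@B2, e@B2, f@B0, f@B1}
  B3: | IN={a@B0, b@B0, b@B1, b@B3, d@B2, e@B2, f@B0, f@B1} | OUT={a@B0, b@B3, d@B2, e@B3, f@B0, f@B1}
  B4: | IN={a@B0, b@B0, b@B1, b@B3, d@B2, e@B2, e@B3, f@B0, f@B1} | OUT={a@B0, b@B0, b@B1, b@B3, d@B4, e@B2, e@B3, f@B0, f@B1}
  B5: | IN={a@B0, b@B0, b@B1, b@B3, d@B4, e@B2, e@B3, f@B0, f@B1} | OUT={a@B0, b@B0, b@B1, b@B3, d@B5, e@B5, f@B0, f@B1}
  B6: | IN={a@B0, b@B0, b@B1, b@B3, d@B5, e@B5, f@B0, f@B1} | OUT={a@B0, b@B0, b@B1, b@B3, c@B6, d@B5, e@B5, f@B0, f@B1}
  B7: | IN={a@B0, a@B7, b@B0, b@B1, b@B3, b@B8, c@B6, d@B5, d@B7, e@B5, f@B0, f@B1} | OUT={a@B7, b@B0, b@B1, b@B3, b@B8, c@B6, d@B7, e@B5, f@B0, f@B1}
  B8: | IN={a@B7, b@B0, b@B1, b@B3, b@B8, c@B6, d@B7, e@B5, f@B0, f@B1} | OUT={a@B7, b@B8, c@B6, d@B7, e@B5, f@B0, f@B1}
  B9: | IN={a@B7, b@B8, c@B6, d@B7, e@B5, f@B0, f@B1} | OUT={a@B7, b@B9, c@B6, d@B7, e@B9, f@B0, f@B1}

Merge at B6: IN[B6] = OUT[B5] = {a@B0, b@B0, b@B1, b@B3, d@B5, e@B5, f@B0, f@B1}
Applying B6's transfer function to that IN value gives OUT[B6] (row B6 above).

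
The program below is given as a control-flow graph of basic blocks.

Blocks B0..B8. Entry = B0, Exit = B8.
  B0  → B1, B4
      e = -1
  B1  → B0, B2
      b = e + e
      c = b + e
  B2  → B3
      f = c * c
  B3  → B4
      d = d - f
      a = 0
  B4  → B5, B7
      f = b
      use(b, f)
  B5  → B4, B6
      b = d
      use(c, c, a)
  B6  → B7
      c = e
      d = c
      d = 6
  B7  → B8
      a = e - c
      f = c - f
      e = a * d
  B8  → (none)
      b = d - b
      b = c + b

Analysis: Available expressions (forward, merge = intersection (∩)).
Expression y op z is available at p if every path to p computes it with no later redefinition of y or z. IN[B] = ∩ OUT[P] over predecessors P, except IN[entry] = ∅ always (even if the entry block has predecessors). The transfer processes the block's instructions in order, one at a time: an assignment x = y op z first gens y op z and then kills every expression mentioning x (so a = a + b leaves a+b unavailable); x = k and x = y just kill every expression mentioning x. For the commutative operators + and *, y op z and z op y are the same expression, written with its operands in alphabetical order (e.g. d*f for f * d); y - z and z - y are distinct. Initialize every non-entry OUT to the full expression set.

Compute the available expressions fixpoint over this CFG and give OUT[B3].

Answer: {b+e, c*c, e+e}

Trace:
Per-block solution:
  B0:   IN={}   OUT={}
  B1:   IN={}   OUT={b+e, e+e}
  B2:   IN={b+e, e+e}   OUT={b+e, c*c, e+e}
  B3:   IN={b+e, c*c, e+e}   OUT={b+e, c*c, e+e}
  B4:   IN={}   OUT={}
  B5:   IN={}   OUT={}
  B6:   IN={}   OUT={}
  B7:   IN={}   OUT={a*d}
  B8:   IN={a*d}   OUT={a*d}

Merge at B3: IN[B3] = OUT[B2] = {b+e, c*c, e+e}
Applying B3's transfer function to that IN value gives OUT[B3] (row B3 above).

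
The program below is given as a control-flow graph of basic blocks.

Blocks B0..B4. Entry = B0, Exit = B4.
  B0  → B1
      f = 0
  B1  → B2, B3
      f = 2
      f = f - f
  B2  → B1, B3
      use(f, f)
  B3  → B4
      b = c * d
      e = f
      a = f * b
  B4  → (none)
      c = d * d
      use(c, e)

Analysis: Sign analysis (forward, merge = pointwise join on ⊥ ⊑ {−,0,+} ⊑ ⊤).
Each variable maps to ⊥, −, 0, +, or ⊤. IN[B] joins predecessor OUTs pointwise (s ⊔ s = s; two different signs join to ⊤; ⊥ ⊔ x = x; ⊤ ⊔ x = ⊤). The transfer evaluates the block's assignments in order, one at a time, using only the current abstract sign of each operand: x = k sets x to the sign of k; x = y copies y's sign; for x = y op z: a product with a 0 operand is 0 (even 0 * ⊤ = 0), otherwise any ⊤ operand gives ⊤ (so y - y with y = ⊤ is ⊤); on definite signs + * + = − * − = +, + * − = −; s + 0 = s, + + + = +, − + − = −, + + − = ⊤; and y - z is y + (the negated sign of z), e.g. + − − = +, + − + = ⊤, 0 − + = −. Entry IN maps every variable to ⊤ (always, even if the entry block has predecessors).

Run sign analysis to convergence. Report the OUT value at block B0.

Per-block solution:
  B0:   IN=(all ⊤)   OUT={f:0; rest ⊤}
  B1:   IN=(all ⊤)   OUT=(all ⊤)
  B2:   IN=(all ⊤)   OUT=(all ⊤)
  B3:   IN=(all ⊤)   OUT=(all ⊤)
  B4:   IN=(all ⊤)   OUT=(all ⊤)

B0 is the boundary node: IN[B0] = {a: ⊤, b: ⊤, c: ⊤, d: ⊤, e: ⊤, f: ⊤}
Applying B0's transfer function to that IN value gives OUT[B0] (row B0 above).

Answer: {a: ⊤, b: ⊤, c: ⊤, d: ⊤, e: ⊤, f: 0}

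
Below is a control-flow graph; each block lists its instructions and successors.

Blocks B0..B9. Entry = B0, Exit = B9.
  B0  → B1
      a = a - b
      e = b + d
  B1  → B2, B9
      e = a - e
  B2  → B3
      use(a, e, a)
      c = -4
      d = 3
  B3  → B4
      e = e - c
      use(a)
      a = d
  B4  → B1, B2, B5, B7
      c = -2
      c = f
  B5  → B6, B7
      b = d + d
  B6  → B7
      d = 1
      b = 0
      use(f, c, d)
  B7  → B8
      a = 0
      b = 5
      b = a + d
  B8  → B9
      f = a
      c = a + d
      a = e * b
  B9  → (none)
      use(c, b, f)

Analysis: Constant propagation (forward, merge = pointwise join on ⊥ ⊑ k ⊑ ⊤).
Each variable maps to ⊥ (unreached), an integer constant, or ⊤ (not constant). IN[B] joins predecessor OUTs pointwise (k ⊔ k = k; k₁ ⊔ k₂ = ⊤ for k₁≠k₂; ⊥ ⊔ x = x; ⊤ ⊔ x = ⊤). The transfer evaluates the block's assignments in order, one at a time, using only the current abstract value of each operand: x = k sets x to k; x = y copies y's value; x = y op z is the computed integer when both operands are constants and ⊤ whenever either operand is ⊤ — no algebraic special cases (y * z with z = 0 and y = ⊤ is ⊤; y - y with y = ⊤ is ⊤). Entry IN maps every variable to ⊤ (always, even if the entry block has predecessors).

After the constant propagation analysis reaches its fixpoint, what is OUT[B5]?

Converged values:
  B0:  IN=(all ⊤)  OUT=(all ⊤)
  B1:  IN=(all ⊤)  OUT=(all ⊤)
  B2:  IN=(all ⊤)  OUT={c:-4, d:3; rest ⊤}
  B3:  IN={c:-4, d:3; rest ⊤}  OUT={a:3, c:-4, d:3; rest ⊤}
  B4:  IN={a:3, c:-4, d:3; rest ⊤}  OUT={a:3, d:3; rest ⊤}
  B5:  IN={a:3, d:3; rest ⊤}  OUT={a:3, b:6, d:3; rest ⊤}
  B6:  IN={a:3, b:6, d:3; rest ⊤}  OUT={a:3, b:0, d:1; rest ⊤}
  B7:  IN={a:3; rest ⊤}  OUT={a:0; rest ⊤}
  B8:  IN={a:0; rest ⊤}  OUT={f:0; rest ⊤}
  B9:  IN=(all ⊤)  OUT=(all ⊤)

Merge at B5: IN[B5] = OUT[B4] = {a: 3, b: ⊤, c: ⊤, d: 3, e: ⊤, f: ⊤}
Applying B5's transfer function to that IN value gives OUT[B5] (row B5 above).

Answer: {a: 3, b: 6, c: ⊤, d: 3, e: ⊤, f: ⊤}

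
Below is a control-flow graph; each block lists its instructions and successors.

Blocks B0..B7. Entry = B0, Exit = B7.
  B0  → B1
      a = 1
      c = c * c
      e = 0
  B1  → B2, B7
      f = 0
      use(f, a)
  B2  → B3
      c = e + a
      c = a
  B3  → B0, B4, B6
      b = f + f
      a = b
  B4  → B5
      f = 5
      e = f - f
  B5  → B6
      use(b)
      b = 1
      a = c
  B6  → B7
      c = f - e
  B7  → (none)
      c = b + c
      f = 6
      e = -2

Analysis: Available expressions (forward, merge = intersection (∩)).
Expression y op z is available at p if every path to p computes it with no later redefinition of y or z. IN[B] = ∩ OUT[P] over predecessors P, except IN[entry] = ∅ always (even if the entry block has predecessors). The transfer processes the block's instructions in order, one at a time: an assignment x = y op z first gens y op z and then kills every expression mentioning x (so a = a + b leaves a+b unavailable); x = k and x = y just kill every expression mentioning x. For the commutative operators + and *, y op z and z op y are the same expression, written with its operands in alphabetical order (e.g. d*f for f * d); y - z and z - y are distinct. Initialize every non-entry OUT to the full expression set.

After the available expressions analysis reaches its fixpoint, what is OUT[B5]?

Answer: {f-f}

Working:
Fixpoint table:
  B0: | IN={} | OUT={}
  B1: | IN={} | OUT={}
  B2: | IN={} | OUT={a+e}
  B3: | IN={a+e} | OUT={f+f}
  B4: | IN={f+f} | OUT={f-f}
  B5: | IN={f-f} | OUT={f-f}
  B6: | IN={} | OUT={f-e}
  B7: | IN={} | OUT={}

Merge at B5: IN[B5] = OUT[B4] = {f-f}
Applying B5's transfer function to that IN value gives OUT[B5] (row B5 above).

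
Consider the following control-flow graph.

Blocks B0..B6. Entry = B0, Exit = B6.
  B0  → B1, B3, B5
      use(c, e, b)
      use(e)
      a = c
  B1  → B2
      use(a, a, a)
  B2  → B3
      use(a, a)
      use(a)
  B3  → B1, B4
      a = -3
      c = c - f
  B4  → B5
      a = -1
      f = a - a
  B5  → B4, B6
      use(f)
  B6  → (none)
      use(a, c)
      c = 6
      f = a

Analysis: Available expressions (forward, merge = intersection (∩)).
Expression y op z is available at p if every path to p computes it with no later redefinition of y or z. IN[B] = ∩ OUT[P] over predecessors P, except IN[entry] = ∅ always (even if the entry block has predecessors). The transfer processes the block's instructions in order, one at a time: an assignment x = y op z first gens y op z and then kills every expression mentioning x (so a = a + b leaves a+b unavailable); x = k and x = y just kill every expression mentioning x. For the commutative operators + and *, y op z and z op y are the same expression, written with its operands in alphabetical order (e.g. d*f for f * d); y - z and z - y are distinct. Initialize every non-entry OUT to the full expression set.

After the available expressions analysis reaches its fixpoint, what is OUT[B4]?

Fixpoint table:
  B0: | IN={} | OUT={}
  B1: | IN={} | OUT={}
  B2: | IN={} | OUT={}
  B3: | IN={} | OUT={}
  B4: | IN={} | OUT={a-a}
  B5: | IN={} | OUT={}
  B6: | IN={} | OUT={}

Merge at B4: IN[B4] = OUT[B3] ∩ OUT[B5] = {}
Applying B4's transfer function to that IN value gives OUT[B4] (row B4 above).

Answer: {a-a}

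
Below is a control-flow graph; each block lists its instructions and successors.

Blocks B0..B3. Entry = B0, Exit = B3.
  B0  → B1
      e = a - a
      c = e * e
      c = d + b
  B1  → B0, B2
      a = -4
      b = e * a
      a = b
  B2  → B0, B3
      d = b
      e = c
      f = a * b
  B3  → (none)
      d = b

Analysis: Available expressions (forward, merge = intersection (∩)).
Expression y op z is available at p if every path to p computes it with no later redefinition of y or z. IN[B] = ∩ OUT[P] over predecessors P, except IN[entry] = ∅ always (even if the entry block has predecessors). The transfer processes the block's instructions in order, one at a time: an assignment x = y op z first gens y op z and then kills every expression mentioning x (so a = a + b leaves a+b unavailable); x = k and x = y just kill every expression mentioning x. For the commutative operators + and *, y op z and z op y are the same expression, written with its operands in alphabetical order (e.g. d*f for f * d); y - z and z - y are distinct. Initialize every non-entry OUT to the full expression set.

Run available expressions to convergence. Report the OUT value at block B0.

Answer: {a-a, b+d, e*e}

Derivation:
Fixpoint table:
  B0:   IN={}   OUT={a-a, b+d, e*e}
  B1:   IN={a-a, b+d, e*e}   OUT={e*e}
  B2:   IN={e*e}   OUT={a*b}
  B3:   IN={a*b}   OUT={a*b}

Merge at B0 (entry node, so the boundary value {} is joined with the incoming edge(s)): IN[B0] = {} ∩ OUT[B1] ∩ OUT[B2] = {}
Applying B0's transfer function to that IN value gives OUT[B0] (row B0 above).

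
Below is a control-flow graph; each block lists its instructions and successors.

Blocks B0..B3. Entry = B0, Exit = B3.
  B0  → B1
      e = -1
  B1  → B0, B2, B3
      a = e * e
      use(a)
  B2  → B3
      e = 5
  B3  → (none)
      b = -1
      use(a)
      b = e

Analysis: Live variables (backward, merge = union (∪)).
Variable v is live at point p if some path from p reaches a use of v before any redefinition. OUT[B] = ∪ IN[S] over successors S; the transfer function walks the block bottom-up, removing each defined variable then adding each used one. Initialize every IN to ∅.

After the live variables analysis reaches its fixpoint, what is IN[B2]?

Fixpoint table:
  B0:  IN={}  OUT={e}
  B1:  IN={e}  OUT={a, e}
  B2:  IN={a}  OUT={a, e}
  B3:  IN={a, e}  OUT={}

Merge at B2: OUT[B2] = IN[B3] = {a, e}
Applying B2's transfer function to that OUT value gives IN[B2] (row B2 above).

Answer: {a}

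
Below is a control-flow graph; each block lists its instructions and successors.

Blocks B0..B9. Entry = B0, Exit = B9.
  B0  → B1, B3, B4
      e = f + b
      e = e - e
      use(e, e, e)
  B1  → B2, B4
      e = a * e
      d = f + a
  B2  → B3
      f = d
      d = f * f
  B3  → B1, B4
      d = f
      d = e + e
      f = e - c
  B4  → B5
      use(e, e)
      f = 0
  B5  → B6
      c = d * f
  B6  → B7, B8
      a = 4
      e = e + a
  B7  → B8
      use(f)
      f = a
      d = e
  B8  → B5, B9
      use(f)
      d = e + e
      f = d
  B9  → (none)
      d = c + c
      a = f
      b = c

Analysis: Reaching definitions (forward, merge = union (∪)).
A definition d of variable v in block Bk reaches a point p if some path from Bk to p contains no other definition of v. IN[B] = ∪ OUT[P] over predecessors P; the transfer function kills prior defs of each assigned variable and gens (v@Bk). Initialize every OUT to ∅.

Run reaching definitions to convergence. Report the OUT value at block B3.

Answer: {d@B3, e@B0, e@B1, f@B3}

Derivation:
Converged values:
  B0:  IN={}  OUT={e@B0}
  B1:  IN={d@B3, e@B0, e@B1, f@B3}  OUT={d@B1, e@B1, f@B3}
  B2:  IN={d@B1, e@B1, f@B3}  OUT={d@B2, e@B1, f@B2}
  B3:  IN={d@B2, e@B0, e@B1, f@B2}  OUT={d@B3, e@B0, e@B1, f@B3}
  B4:  IN={d@B1, d@B3, e@B0, e@B1, f@B3}  OUT={d@B1, d@B3, e@B0, e@B1, f@B4}
  B5:  IN={a@B6, c@B5, d@B1, d@B3, d@B8, e@B0, e@B1, e@B6, f@B4, f@B8}  OUT={a@B6, c@B5, d@B1, d@B3, d@B8, e@B0, e@B1, e@B6, f@B4, f@B8}
  B6:  IN={a@B6, c@B5, d@B1, d@B3, d@B8, e@B0, e@B1, e@B6, f@B4, f@B8}  OUT={a@B6, c@B5, d@B1, d@B3, d@B8, e@B6, f@B4, f@B8}
  B7:  IN={a@B6, c@B5, d@B1, d@B3, d@B8, e@B6, f@B4, f@B8}  OUT={a@B6, c@B5, d@B7, e@B6, f@B7}
  B8:  IN={a@B6, c@B5, d@B1, d@B3, d@B7, d@B8, e@B6, f@B4, f@B7, f@B8}  OUT={a@B6, c@B5, d@B8, e@B6, f@B8}
  B9:  IN={a@B6, c@B5, d@B8, e@B6, f@B8}  OUT={a@B9, b@B9, c@B5, d@B9, e@B6, f@B8}

Merge at B3: IN[B3] = OUT[B0] ⊔ OUT[B2] = {d@B2, e@B0, e@B1, f@B2}
Applying B3's transfer function to that IN value gives OUT[B3] (row B3 above).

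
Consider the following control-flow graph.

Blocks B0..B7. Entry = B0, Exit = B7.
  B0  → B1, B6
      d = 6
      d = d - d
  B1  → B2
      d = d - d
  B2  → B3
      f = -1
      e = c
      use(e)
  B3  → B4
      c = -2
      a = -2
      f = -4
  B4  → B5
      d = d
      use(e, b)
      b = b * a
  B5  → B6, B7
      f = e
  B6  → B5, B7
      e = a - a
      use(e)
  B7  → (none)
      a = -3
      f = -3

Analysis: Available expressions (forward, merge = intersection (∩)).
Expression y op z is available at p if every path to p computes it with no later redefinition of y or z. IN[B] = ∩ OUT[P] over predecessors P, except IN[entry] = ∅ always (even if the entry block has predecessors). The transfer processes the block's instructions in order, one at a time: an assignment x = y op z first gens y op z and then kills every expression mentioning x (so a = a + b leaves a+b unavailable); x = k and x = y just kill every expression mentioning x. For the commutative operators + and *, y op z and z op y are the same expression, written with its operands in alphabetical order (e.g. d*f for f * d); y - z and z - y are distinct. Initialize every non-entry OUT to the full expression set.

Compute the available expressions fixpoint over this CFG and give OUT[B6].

Answer: {a-a}

Derivation:
Per-block solution:
  B0: | IN={} | OUT={}
  B1: | IN={} | OUT={}
  B2: | IN={} | OUT={}
  B3: | IN={} | OUT={}
  B4: | IN={} | OUT={}
  B5: | IN={} | OUT={}
  B6: | IN={} | OUT={a-a}
  B7: | IN={} | OUT={}

Merge at B6: IN[B6] = OUT[B0] ∩ OUT[B5] = {}
Applying B6's transfer function to that IN value gives OUT[B6] (row B6 above).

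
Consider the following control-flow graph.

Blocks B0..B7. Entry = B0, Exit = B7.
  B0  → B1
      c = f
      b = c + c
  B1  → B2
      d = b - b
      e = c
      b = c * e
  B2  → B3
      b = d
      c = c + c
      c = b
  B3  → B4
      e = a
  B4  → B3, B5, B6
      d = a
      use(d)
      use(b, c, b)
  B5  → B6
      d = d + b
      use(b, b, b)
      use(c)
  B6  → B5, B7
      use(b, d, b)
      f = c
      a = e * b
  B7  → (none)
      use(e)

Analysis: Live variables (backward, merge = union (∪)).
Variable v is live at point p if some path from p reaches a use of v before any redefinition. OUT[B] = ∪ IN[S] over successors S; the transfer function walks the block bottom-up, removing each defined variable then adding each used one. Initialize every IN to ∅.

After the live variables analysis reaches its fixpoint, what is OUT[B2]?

Answer: {a, b, c}

Trace:
Per-block solution:
  B0:  IN={a, f}  OUT={a, b, c}
  B1:  IN={a, b, c}  OUT={a, c, d}
  B2:  IN={a, c, d}  OUT={a, b, c}
  B3:  IN={a, b, c}  OUT={a, b, c, e}
  B4:  IN={a, b, c, e}  OUT={a, b, c, d, e}
  B5:  IN={b, c, d, e}  OUT={b, c, d, e}
  B6:  IN={b, c, d, e}  OUT={b, c, d, e}
  B7:  IN={e}  OUT={}

Merge at B2: OUT[B2] = IN[B3] = {a, b, c}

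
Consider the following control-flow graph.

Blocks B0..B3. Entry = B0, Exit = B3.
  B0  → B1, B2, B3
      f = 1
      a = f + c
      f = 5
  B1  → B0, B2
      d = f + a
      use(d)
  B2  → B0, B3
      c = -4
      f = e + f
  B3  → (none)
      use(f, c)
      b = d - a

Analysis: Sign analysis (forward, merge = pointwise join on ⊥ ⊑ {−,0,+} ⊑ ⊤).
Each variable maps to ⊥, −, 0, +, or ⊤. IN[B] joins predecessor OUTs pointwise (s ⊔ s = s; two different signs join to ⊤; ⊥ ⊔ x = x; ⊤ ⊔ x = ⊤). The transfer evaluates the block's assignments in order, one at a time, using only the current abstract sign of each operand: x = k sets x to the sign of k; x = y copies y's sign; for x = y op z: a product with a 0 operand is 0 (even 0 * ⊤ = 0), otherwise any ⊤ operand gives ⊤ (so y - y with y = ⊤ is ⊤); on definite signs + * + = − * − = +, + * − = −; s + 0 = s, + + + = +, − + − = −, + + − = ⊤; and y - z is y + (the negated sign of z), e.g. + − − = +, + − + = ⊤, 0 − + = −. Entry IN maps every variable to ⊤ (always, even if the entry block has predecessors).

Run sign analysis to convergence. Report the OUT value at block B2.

Per-block solution:
  B0: | IN=(all ⊤) | OUT={f:+; rest ⊤}
  B1: | IN={f:+; rest ⊤} | OUT={f:+; rest ⊤}
  B2: | IN={f:+; rest ⊤} | OUT={c:-; rest ⊤}
  B3: | IN=(all ⊤) | OUT=(all ⊤)

Merge at B2: IN[B2] = OUT[B0] ⊔ OUT[B1] = {a: ⊤, b: ⊤, c: ⊤, d: ⊤, e: ⊤, f: +}
Applying B2's transfer function to that IN value gives OUT[B2] (row B2 above).

Answer: {a: ⊤, b: ⊤, c: -, d: ⊤, e: ⊤, f: ⊤}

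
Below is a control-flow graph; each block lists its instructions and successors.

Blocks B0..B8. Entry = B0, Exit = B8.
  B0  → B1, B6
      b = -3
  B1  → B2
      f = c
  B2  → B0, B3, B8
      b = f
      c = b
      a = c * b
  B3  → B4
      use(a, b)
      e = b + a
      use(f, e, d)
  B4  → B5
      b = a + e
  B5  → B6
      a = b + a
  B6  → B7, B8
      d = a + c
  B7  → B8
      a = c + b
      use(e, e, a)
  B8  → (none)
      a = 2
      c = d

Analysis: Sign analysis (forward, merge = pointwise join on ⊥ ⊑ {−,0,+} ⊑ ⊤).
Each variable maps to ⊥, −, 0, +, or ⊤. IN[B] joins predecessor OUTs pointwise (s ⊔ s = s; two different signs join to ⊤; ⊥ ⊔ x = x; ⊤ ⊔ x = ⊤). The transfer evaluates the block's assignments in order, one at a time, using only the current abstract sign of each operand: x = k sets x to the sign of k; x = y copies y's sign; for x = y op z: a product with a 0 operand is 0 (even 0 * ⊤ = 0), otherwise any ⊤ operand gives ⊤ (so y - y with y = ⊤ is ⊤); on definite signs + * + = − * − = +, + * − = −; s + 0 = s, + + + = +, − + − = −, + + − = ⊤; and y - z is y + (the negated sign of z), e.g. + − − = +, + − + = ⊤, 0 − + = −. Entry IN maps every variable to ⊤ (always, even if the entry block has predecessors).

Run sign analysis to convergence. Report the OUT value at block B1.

Converged values:
  B0:   IN=(all ⊤)   OUT={b:-; rest ⊤}
  B1:   IN={b:-; rest ⊤}   OUT={b:-; rest ⊤}
  B2:   IN={b:-; rest ⊤}   OUT=(all ⊤)
  B3:   IN=(all ⊤)   OUT=(all ⊤)
  B4:   IN=(all ⊤)   OUT=(all ⊤)
  B5:   IN=(all ⊤)   OUT=(all ⊤)
  B6:   IN=(all ⊤)   OUT=(all ⊤)
  B7:   IN=(all ⊤)   OUT=(all ⊤)
  B8:   IN=(all ⊤)   OUT={a:+; rest ⊤}

Merge at B1: IN[B1] = OUT[B0] = {a: ⊤, b: -, c: ⊤, d: ⊤, e: ⊤, f: ⊤}
Applying B1's transfer function to that IN value gives OUT[B1] (row B1 above).

Answer: {a: ⊤, b: -, c: ⊤, d: ⊤, e: ⊤, f: ⊤}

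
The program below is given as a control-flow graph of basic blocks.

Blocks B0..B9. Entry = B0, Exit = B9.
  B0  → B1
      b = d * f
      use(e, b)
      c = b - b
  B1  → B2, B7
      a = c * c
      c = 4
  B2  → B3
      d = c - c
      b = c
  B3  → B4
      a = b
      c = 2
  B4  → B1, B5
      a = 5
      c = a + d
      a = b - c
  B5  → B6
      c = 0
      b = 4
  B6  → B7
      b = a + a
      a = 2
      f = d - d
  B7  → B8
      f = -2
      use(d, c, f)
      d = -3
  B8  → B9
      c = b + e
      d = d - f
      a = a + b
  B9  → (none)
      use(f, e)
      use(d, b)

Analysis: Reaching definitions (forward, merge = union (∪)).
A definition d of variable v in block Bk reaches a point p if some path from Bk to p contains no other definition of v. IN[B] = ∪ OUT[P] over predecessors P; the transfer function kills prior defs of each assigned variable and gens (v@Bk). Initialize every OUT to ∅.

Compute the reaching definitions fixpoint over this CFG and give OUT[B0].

Answer: {b@B0, c@B0}

Trace:
Per-block solution:
  B0: | IN={} | OUT={b@B0, c@B0}
  B1: | IN={a@B4, b@B0, b@B2, c@B0, c@B4, d@B2} | OUT={a@B1, b@B0, b@B2, c@B1, d@B2}
  B2: | IN={a@B1, b@B0, b@B2, c@B1, d@B2} | OUT={a@B1, b@B2, c@B1, d@B2}
  B3: | IN={a@B1, b@B2, c@B1, d@B2} | OUT={a@B3, b@B2, c@B3, d@B2}
  B4: | IN={a@B3, b@B2, c@B3, d@B2} | OUT={a@B4, b@B2, c@B4, d@B2}
  B5: | IN={a@B4, b@B2, c@B4, d@B2} | OUT={a@B4, b@B5, c@B5, d@B2}
  B6: | IN={a@B4, b@B5, c@B5, d@B2} | OUT={a@B6, b@B6, c@B5, d@B2, f@B6}
  B7: | IN={a@B1, a@B6, b@B0, b@B2, b@B6, c@B1, c@B5, d@B2, f@B6} | OUT={a@B1, a@B6, b@B0, b@B2, b@B6, c@B1, c@B5, d@B7, f@B7}
  B8: | IN={a@B1, a@B6, b@B0, b@B2, b@B6, c@B1, c@B5, d@B7, f@B7} | OUT={a@B8, b@B0, b@B2, b@B6, c@B8, d@B8, f@B7}
  B9: | IN={a@B8, b@B0, b@B2, b@B6, c@B8, d@B8, f@B7} | OUT={a@B8, b@B0, b@B2, b@B6, c@B8, d@B8, f@B7}

B0 is the boundary node: IN[B0] = {}
Applying B0's transfer function to that IN value gives OUT[B0] (row B0 above).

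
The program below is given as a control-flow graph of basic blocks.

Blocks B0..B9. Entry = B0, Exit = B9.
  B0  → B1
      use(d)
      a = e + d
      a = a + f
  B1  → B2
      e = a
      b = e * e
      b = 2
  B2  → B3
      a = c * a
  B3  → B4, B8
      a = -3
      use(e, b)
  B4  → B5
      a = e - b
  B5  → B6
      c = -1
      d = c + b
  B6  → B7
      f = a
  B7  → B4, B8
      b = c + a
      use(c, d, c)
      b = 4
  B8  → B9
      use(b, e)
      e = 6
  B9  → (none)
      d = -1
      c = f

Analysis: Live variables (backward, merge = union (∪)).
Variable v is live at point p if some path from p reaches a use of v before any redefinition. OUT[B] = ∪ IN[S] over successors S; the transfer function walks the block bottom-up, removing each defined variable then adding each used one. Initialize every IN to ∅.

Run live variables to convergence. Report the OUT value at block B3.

Converged values:
  B0:  IN={c, d, e, f}  OUT={a, c, f}
  B1:  IN={a, c, f}  OUT={a, b, c, e, f}
  B2:  IN={a, b, c, e, f}  OUT={b, e, f}
  B3:  IN={b, e, f}  OUT={b, e, f}
  B4:  IN={b, e}  OUT={a, b, e}
  B5:  IN={a, b, e}  OUT={a, c, d, e}
  B6:  IN={a, c, d, e}  OUT={a, c, d, e, f}
  B7:  IN={a, c, d, e, f}  OUT={b, e, f}
  B8:  IN={b, e, f}  OUT={f}
  B9:  IN={f}  OUT={}

Merge at B3: OUT[B3] = IN[B4] ⊔ IN[B8] = {b, e, f}

Answer: {b, e, f}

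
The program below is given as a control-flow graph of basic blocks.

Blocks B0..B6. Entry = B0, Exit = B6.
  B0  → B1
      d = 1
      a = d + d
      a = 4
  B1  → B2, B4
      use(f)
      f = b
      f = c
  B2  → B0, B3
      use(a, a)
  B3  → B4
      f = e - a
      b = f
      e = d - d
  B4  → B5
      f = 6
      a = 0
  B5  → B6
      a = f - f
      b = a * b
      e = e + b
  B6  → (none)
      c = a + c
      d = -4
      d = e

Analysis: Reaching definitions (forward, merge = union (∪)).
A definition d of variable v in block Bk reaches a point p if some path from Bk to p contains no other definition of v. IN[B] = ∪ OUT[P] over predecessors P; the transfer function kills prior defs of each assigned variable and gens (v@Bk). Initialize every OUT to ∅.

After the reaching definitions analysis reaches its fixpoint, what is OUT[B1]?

Per-block solution:
  B0:   IN={a@B0, d@B0, f@B1}   OUT={a@B0, d@B0, f@B1}
  B1:   IN={a@B0, d@B0, f@B1}   OUT={a@B0, d@B0, f@B1}
  B2:   IN={a@B0, d@B0, f@B1}   OUT={a@B0, d@B0, f@B1}
  B3:   IN={a@B0, d@B0, f@B1}   OUT={a@B0, b@B3, d@B0, e@B3, f@B3}
  B4:   IN={a@B0, b@B3, d@B0, e@B3, f@B1, f@B3}   OUT={a@B4, b@B3, d@B0, e@B3, f@B4}
  B5:   IN={a@B4, b@B3, d@B0, e@B3, f@B4}   OUT={a@B5, b@B5, d@B0, e@B5, f@B4}
  B6:   IN={a@B5, b@B5, d@B0, e@B5, f@B4}   OUT={a@B5, b@B5, c@B6, d@B6, e@B5, f@B4}

Merge at B1: IN[B1] = OUT[B0] = {a@B0, d@B0, f@B1}
Applying B1's transfer function to that IN value gives OUT[B1] (row B1 above).

Answer: {a@B0, d@B0, f@B1}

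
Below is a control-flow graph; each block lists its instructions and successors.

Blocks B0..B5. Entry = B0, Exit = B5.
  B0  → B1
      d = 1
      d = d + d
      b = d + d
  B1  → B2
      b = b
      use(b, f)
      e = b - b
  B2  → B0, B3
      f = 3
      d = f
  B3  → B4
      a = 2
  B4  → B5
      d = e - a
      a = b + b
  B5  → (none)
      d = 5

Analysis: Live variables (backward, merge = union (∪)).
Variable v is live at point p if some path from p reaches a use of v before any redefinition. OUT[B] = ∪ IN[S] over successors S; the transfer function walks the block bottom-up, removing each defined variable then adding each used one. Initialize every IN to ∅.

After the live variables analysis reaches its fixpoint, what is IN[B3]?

Fixpoint table:
  B0:  IN={f}  OUT={b, f}
  B1:  IN={b, f}  OUT={b, e}
  B2:  IN={b, e}  OUT={b, e, f}
  B3:  IN={b, e}  OUT={a, b, e}
  B4:  IN={a, b, e}  OUT={}
  B5:  IN={}  OUT={}

Merge at B3: OUT[B3] = IN[B4] = {a, b, e}
Applying B3's transfer function to that OUT value gives IN[B3] (row B3 above).

Answer: {b, e}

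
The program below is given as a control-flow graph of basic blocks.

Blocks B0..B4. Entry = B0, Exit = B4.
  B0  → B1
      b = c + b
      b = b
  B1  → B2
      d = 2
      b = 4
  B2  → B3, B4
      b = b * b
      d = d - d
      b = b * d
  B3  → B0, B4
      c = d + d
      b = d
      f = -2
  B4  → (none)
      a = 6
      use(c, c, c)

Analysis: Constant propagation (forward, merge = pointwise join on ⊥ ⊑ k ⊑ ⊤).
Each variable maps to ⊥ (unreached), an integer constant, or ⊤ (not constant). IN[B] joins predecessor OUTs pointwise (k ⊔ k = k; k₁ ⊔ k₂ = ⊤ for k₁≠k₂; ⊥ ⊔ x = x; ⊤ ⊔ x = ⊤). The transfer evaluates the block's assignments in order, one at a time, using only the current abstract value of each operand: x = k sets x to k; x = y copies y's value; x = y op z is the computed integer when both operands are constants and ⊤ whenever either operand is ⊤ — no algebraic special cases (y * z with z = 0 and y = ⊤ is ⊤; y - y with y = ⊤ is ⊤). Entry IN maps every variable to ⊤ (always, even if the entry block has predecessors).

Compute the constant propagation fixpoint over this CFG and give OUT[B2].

Answer: {a: ⊤, b: 0, c: ⊤, d: 0, e: ⊤, f: ⊤}

Derivation:
Per-block solution:
  B0: | IN=(all ⊤) | OUT=(all ⊤)
  B1: | IN=(all ⊤) | OUT={b:4, d:2; rest ⊤}
  B2: | IN={b:4, d:2; rest ⊤} | OUT={b:0, d:0; rest ⊤}
  B3: | IN={b:0, d:0; rest ⊤} | OUT={b:0, c:0, d:0, f:-2; rest ⊤}
  B4: | IN={b:0, d:0; rest ⊤} | OUT={a:6, b:0, d:0; rest ⊤}

Merge at B2: IN[B2] = OUT[B1] = {a: ⊤, b: 4, c: ⊤, d: 2, e: ⊤, f: ⊤}
Applying B2's transfer function to that IN value gives OUT[B2] (row B2 above).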